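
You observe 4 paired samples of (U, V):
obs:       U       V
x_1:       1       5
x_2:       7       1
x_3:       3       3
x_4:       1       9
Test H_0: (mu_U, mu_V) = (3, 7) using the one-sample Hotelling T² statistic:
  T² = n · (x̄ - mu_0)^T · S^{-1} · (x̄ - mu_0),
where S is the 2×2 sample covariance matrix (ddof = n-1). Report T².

Step 1 — sample mean vector:
  mean(U) = (1 + 7 + 3 + 1) / 4 = 12/4 = 3
  mean(V) = (5 + 1 + 3 + 9) / 4 = 18/4 = 4.5
  x̄ = (3, 4.5),  deviation x̄ - mu_0 = (3, 4.5) - (3, 7) = (0, -2.5).

Step 2 — sample covariance matrix, S[i,j] = (1/(n-1)) · Σ_k (x_{k,i} - mean_i) · (x_{k,j} - mean_j), divisor n-1 = 3:
  S[U,U] = ((-2)·(-2) + (4)·(4) + (0)·(0) + (-2)·(-2)) / 3 = 24/3 = 8
  S[U,V] = ((-2)·(0.5) + (4)·(-3.5) + (0)·(-1.5) + (-2)·(4.5)) / 3 = -24/3 = -8
  S[V,V] = ((0.5)·(0.5) + (-3.5)·(-3.5) + (-1.5)·(-1.5) + (4.5)·(4.5)) / 3 = 35/3 = 11.6667
  S = [[8, -8],
 [-8, 11.6667]].

Step 3 — invert S. det(S) = 8·11.6667 - (-8)² = 29.3333.
  S^{-1} = (1/det) · [[d, -b], [-b, a]] = [[0.3977, 0.2727],
 [0.2727, 0.2727]].

Step 4 — quadratic form (x̄ - mu_0)^T · S^{-1} · (x̄ - mu_0):
  S^{-1} · (x̄ - mu_0) = (-0.6818, -0.6818),
  (x̄ - mu_0)^T · [...] = (0)·(-0.6818) + (-2.5)·(-0.6818) = 1.7045.

Step 5 — scale by n: T² = 4 · 1.7045 = 6.8182.

T² ≈ 6.8182


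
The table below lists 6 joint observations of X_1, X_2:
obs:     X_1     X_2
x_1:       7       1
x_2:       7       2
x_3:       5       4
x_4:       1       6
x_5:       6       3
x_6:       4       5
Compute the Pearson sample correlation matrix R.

Step 1 — column means:
  mean(X_1) = (7 + 7 + 5 + 1 + 6 + 4) / 6 = 30/6 = 5
  mean(X_2) = (1 + 2 + 4 + 6 + 3 + 5) / 6 = 21/6 = 3.5

Step 2 — sample variances and covariances s[i,j] = (1/(n-1)) · Σ_k (x_{k,i} - mean_i) · (x_{k,j} - mean_j), with n-1 = 5:
  s[X_1,X_1] = ((2)·(2) + (2)·(2) + (0)·(0) + (-4)·(-4) + (1)·(1) + (-1)·(-1)) / 5 = 26/5 = 5.2
  s[X_1,X_2] = ((2)·(-2.5) + (2)·(-1.5) + (0)·(0.5) + (-4)·(2.5) + (1)·(-0.5) + (-1)·(1.5)) / 5 = -20/5 = -4
  s[X_2,X_2] = ((-2.5)·(-2.5) + (-1.5)·(-1.5) + (0.5)·(0.5) + (2.5)·(2.5) + (-0.5)·(-0.5) + (1.5)·(1.5)) / 5 = 17.5/5 = 3.5
  Sample standard deviations s_i = √(s[i,i]):
  s(X_1) = √(5.2) = 2.2804
  s(X_2) = √(3.5) = 1.8708

Step 3 — r_{ij} = s_{ij} / (s_i · s_j):
  r[X_1,X_1] = 1 (diagonal).
  r[X_1,X_2] = -4 / (2.2804 · 1.8708) = -4 / 4.2661 = -0.9376
  r[X_2,X_2] = 1 (diagonal).

R is symmetric with unit diagonal. Assembling:

R = [[1, -0.9376],
 [-0.9376, 1]]


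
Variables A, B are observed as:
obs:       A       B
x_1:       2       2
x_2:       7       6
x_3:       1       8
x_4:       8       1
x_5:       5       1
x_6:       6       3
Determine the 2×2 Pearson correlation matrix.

Step 1 — column means:
  mean(A) = (2 + 7 + 1 + 8 + 5 + 6) / 6 = 29/6 = 4.8333
  mean(B) = (2 + 6 + 8 + 1 + 1 + 3) / 6 = 21/6 = 3.5

Step 2 — sample variances and covariances s[i,j] = (1/(n-1)) · Σ_k (x_{k,i} - mean_i) · (x_{k,j} - mean_j), with n-1 = 5:
  s[A,A] = ((-2.8333)·(-2.8333) + (2.1667)·(2.1667) + (-3.8333)·(-3.8333) + (3.1667)·(3.1667) + (0.1667)·(0.1667) + (1.1667)·(1.1667)) / 5 = 38.8333/5 = 7.7667
  s[A,B] = ((-2.8333)·(-1.5) + (2.1667)·(2.5) + (-3.8333)·(4.5) + (3.1667)·(-2.5) + (0.1667)·(-2.5) + (1.1667)·(-0.5)) / 5 = -16.5/5 = -3.3
  s[B,B] = ((-1.5)·(-1.5) + (2.5)·(2.5) + (4.5)·(4.5) + (-2.5)·(-2.5) + (-2.5)·(-2.5) + (-0.5)·(-0.5)) / 5 = 41.5/5 = 8.3
  Sample standard deviations s_i = √(s[i,i]):
  s(A) = √(7.7667) = 2.7869
  s(B) = √(8.3) = 2.881

Step 3 — r_{ij} = s_{ij} / (s_i · s_j):
  r[A,A] = 1 (diagonal).
  r[A,B] = -3.3 / (2.7869 · 2.881) = -3.3 / 8.0289 = -0.411
  r[B,B] = 1 (diagonal).

R is symmetric with unit diagonal. Assembling:

R = [[1, -0.411],
 [-0.411, 1]]


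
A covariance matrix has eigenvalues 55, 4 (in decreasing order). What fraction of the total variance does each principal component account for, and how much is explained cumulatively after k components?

Step 1 — total variance = trace(Sigma) = Σ λ_i = 55 + 4 = 59.

Step 2 — fraction explained by component i = λ_i / Σ λ:
  PC1: 55/59 = 0.9322
  PC2: 4/59 = 0.0678

Step 3 — cumulative fraction after k components = (λ_1 + ... + λ_k) / Σ λ:
  k = 1: 55/59 = 0.9322
  k = 2: (55 + 4)/59 = 59/59 = 1

Summary (fraction, with percent):

explained: PC1 0.9322 (93.22%), PC2 0.0678 (6.78%);  cumulative: 0.9322, 1


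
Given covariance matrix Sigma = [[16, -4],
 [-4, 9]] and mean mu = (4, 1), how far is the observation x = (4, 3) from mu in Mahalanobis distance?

Step 1 — centre the observation: (x - mu) = (0, 2).

Step 2 — invert Sigma. det(Sigma) = 16·9 - (-4)² = 128.
  Sigma^{-1} = (1/det) · [[d, -b], [-b, a]] = [[0.0703, 0.0312],
 [0.0312, 0.125]].

Step 3 — form the quadratic (x - mu)^T · Sigma^{-1} · (x - mu):
  Sigma^{-1} · (x - mu) = (0.0625, 0.25).
  (x - mu)^T · [Sigma^{-1} · (x - mu)] = (0)·(0.0625) + (2)·(0.25) = 0.5.

Step 4 — take square root: d = √(0.5) ≈ 0.7071.

d(x, mu) = √(0.5) ≈ 0.7071


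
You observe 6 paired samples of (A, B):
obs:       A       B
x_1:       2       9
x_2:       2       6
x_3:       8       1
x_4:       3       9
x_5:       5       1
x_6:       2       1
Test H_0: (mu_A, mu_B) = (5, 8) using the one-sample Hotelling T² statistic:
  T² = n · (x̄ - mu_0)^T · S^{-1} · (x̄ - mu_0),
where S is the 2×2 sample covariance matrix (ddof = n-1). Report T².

Step 1 — sample mean vector:
  mean(A) = (2 + 2 + 8 + 3 + 5 + 2) / 6 = 22/6 = 3.6667
  mean(B) = (9 + 6 + 1 + 9 + 1 + 1) / 6 = 27/6 = 4.5
  x̄ = (3.6667, 4.5),  deviation x̄ - mu_0 = (3.6667, 4.5) - (5, 8) = (-1.3333, -3.5).

Step 2 — sample covariance matrix, S[i,j] = (1/(n-1)) · Σ_k (x_{k,i} - mean_i) · (x_{k,j} - mean_j), divisor n-1 = 5:
  S[A,A] = ((-1.6667)·(-1.6667) + (-1.6667)·(-1.6667) + (4.3333)·(4.3333) + (-0.6667)·(-0.6667) + (1.3333)·(1.3333) + (-1.6667)·(-1.6667)) / 5 = 29.3333/5 = 5.8667
  S[A,B] = ((-1.6667)·(4.5) + (-1.6667)·(1.5) + (4.3333)·(-3.5) + (-0.6667)·(4.5) + (1.3333)·(-3.5) + (-1.6667)·(-3.5)) / 5 = -27/5 = -5.4
  S[B,B] = ((4.5)·(4.5) + (1.5)·(1.5) + (-3.5)·(-3.5) + (4.5)·(4.5) + (-3.5)·(-3.5) + (-3.5)·(-3.5)) / 5 = 79.5/5 = 15.9
  S = [[5.8667, -5.4],
 [-5.4, 15.9]].

Step 3 — invert S. det(S) = 5.8667·15.9 - (-5.4)² = 64.12.
  S^{-1} = (1/det) · [[d, -b], [-b, a]] = [[0.248, 0.0842],
 [0.0842, 0.0915]].

Step 4 — quadratic form (x̄ - mu_0)^T · S^{-1} · (x̄ - mu_0):
  S^{-1} · (x̄ - mu_0) = (-0.6254, -0.4325),
  (x̄ - mu_0)^T · [...] = (-1.3333)·(-0.6254) + (-3.5)·(-0.4325) = 2.3477.

Step 5 — scale by n: T² = 6 · 2.3477 = 14.0861.

T² ≈ 14.0861


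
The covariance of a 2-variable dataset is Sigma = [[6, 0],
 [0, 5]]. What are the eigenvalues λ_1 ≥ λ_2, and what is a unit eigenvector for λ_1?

Step 1 — characteristic polynomial of 2×2 Sigma:
  det(Sigma - λI) = λ² - trace · λ + det = 0.
  trace = 6 + 5 = 11, det = 6·5 - (0)² = 30.
Step 2 — discriminant:
  Δ = trace² - 4·det = 121 - 120 = 1.
Step 3 — eigenvalues:
  λ = (trace ± √Δ)/2 = (11 ± 1)/2,
  λ_1 = 6,  λ_2 = 5.

Step 4 — unit eigenvector for λ_1: Sigma is diagonal, so its eigenvectors are the coordinate axes. λ_1 = 6 is the diagonal entry on the first coordinate axis, hence
  v_1 = (1, 0) (||v_1|| = 1).

λ_1 = 6,  λ_2 = 5;  v_1 ≈ (1, 0)


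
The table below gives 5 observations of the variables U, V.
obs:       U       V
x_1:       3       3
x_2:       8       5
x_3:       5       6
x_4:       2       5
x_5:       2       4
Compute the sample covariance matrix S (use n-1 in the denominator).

Step 1 — column means:
  mean(U) = (3 + 8 + 5 + 2 + 2) / 5 = 20/5 = 4
  mean(V) = (3 + 5 + 6 + 5 + 4) / 5 = 23/5 = 4.6

Step 2 — sample covariance S[i,j] = (1/(n-1)) · Σ_k (x_{k,i} - mean_i) · (x_{k,j} - mean_j), with n-1 = 4.
  S[U,U] = ((-1)·(-1) + (4)·(4) + (1)·(1) + (-2)·(-2) + (-2)·(-2)) / 4 = 26/4 = 6.5
  S[U,V] = ((-1)·(-1.6) + (4)·(0.4) + (1)·(1.4) + (-2)·(0.4) + (-2)·(-0.6)) / 4 = 5/4 = 1.25
  S[V,V] = ((-1.6)·(-1.6) + (0.4)·(0.4) + (1.4)·(1.4) + (0.4)·(0.4) + (-0.6)·(-0.6)) / 4 = 5.2/4 = 1.3

S is symmetric (S[j,i] = S[i,j]). Assembling:

S = [[6.5, 1.25],
 [1.25, 1.3]]


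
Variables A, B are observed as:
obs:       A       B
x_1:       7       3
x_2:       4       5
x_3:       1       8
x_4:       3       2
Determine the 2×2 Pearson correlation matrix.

Step 1 — column means:
  mean(A) = (7 + 4 + 1 + 3) / 4 = 15/4 = 3.75
  mean(B) = (3 + 5 + 8 + 2) / 4 = 18/4 = 4.5

Step 2 — sample variances and covariances s[i,j] = (1/(n-1)) · Σ_k (x_{k,i} - mean_i) · (x_{k,j} - mean_j), with n-1 = 3:
  s[A,A] = ((3.25)·(3.25) + (0.25)·(0.25) + (-2.75)·(-2.75) + (-0.75)·(-0.75)) / 3 = 18.75/3 = 6.25
  s[A,B] = ((3.25)·(-1.5) + (0.25)·(0.5) + (-2.75)·(3.5) + (-0.75)·(-2.5)) / 3 = -12.5/3 = -4.1667
  s[B,B] = ((-1.5)·(-1.5) + (0.5)·(0.5) + (3.5)·(3.5) + (-2.5)·(-2.5)) / 3 = 21/3 = 7
  Sample standard deviations s_i = √(s[i,i]):
  s(A) = √(6.25) = 2.5
  s(B) = √(7) = 2.6458

Step 3 — r_{ij} = s_{ij} / (s_i · s_j):
  r[A,A] = 1 (diagonal).
  r[A,B] = -4.1667 / (2.5 · 2.6458) = -4.1667 / 6.6144 = -0.6299
  r[B,B] = 1 (diagonal).

R is symmetric with unit diagonal. Assembling:

R = [[1, -0.6299],
 [-0.6299, 1]]


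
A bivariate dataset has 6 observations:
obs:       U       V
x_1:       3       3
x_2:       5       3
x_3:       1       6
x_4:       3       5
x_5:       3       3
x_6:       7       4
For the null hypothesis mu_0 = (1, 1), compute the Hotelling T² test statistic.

Step 1 — sample mean vector:
  mean(U) = (3 + 5 + 1 + 3 + 3 + 7) / 6 = 22/6 = 3.6667
  mean(V) = (3 + 3 + 6 + 5 + 3 + 4) / 6 = 24/6 = 4
  x̄ = (3.6667, 4),  deviation x̄ - mu_0 = (3.6667, 4) - (1, 1) = (2.6667, 3).

Step 2 — sample covariance matrix, S[i,j] = (1/(n-1)) · Σ_k (x_{k,i} - mean_i) · (x_{k,j} - mean_j), divisor n-1 = 5:
  S[U,U] = ((-0.6667)·(-0.6667) + (1.3333)·(1.3333) + (-2.6667)·(-2.6667) + (-0.6667)·(-0.6667) + (-0.6667)·(-0.6667) + (3.3333)·(3.3333)) / 5 = 21.3333/5 = 4.2667
  S[U,V] = ((-0.6667)·(-1) + (1.3333)·(-1) + (-2.6667)·(2) + (-0.6667)·(1) + (-0.6667)·(-1) + (3.3333)·(0)) / 5 = -6/5 = -1.2
  S[V,V] = ((-1)·(-1) + (-1)·(-1) + (2)·(2) + (1)·(1) + (-1)·(-1) + (0)·(0)) / 5 = 8/5 = 1.6
  S = [[4.2667, -1.2],
 [-1.2, 1.6]].

Step 3 — invert S. det(S) = 4.2667·1.6 - (-1.2)² = 5.3867.
  S^{-1} = (1/det) · [[d, -b], [-b, a]] = [[0.297, 0.2228],
 [0.2228, 0.7921]].

Step 4 — quadratic form (x̄ - mu_0)^T · S^{-1} · (x̄ - mu_0):
  S^{-1} · (x̄ - mu_0) = (1.4604, 2.9703),
  (x̄ - mu_0)^T · [...] = (2.6667)·(1.4604) + (3)·(2.9703) = 12.8053.

Step 5 — scale by n: T² = 6 · 12.8053 = 76.8317.

T² ≈ 76.8317


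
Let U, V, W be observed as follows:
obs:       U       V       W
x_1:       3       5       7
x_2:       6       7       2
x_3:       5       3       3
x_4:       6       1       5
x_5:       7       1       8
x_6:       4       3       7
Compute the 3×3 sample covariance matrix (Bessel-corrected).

Step 1 — column means:
  mean(U) = (3 + 6 + 5 + 6 + 7 + 4) / 6 = 31/6 = 5.1667
  mean(V) = (5 + 7 + 3 + 1 + 1 + 3) / 6 = 20/6 = 3.3333
  mean(W) = (7 + 2 + 3 + 5 + 8 + 7) / 6 = 32/6 = 5.3333

Step 2 — sample covariance S[i,j] = (1/(n-1)) · Σ_k (x_{k,i} - mean_i) · (x_{k,j} - mean_j), with n-1 = 5.
  S[U,U] = ((-2.1667)·(-2.1667) + (0.8333)·(0.8333) + (-0.1667)·(-0.1667) + (0.8333)·(0.8333) + (1.8333)·(1.8333) + (-1.1667)·(-1.1667)) / 5 = 10.8333/5 = 2.1667
  S[U,V] = ((-2.1667)·(1.6667) + (0.8333)·(3.6667) + (-0.1667)·(-0.3333) + (0.8333)·(-2.3333) + (1.8333)·(-2.3333) + (-1.1667)·(-0.3333)) / 5 = -6.3333/5 = -1.2667
  S[U,W] = ((-2.1667)·(1.6667) + (0.8333)·(-3.3333) + (-0.1667)·(-2.3333) + (0.8333)·(-0.3333) + (1.8333)·(2.6667) + (-1.1667)·(1.6667)) / 5 = -3.3333/5 = -0.6667
  S[V,V] = ((1.6667)·(1.6667) + (3.6667)·(3.6667) + (-0.3333)·(-0.3333) + (-2.3333)·(-2.3333) + (-2.3333)·(-2.3333) + (-0.3333)·(-0.3333)) / 5 = 27.3333/5 = 5.4667
  S[V,W] = ((1.6667)·(1.6667) + (3.6667)·(-3.3333) + (-0.3333)·(-2.3333) + (-2.3333)·(-0.3333) + (-2.3333)·(2.6667) + (-0.3333)·(1.6667)) / 5 = -14.6667/5 = -2.9333
  S[W,W] = ((1.6667)·(1.6667) + (-3.3333)·(-3.3333) + (-2.3333)·(-2.3333) + (-0.3333)·(-0.3333) + (2.6667)·(2.6667) + (1.6667)·(1.6667)) / 5 = 29.3333/5 = 5.8667

S is symmetric (S[j,i] = S[i,j]). Assembling:

S = [[2.1667, -1.2667, -0.6667],
 [-1.2667, 5.4667, -2.9333],
 [-0.6667, -2.9333, 5.8667]]


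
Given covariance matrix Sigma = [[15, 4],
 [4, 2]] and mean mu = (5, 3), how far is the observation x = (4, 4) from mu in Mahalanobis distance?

Step 1 — centre the observation: (x - mu) = (-1, 1).

Step 2 — invert Sigma. det(Sigma) = 15·2 - (4)² = 14.
  Sigma^{-1} = (1/det) · [[d, -b], [-b, a]] = [[0.1429, -0.2857],
 [-0.2857, 1.0714]].

Step 3 — form the quadratic (x - mu)^T · Sigma^{-1} · (x - mu):
  Sigma^{-1} · (x - mu) = (-0.4286, 1.3571).
  (x - mu)^T · [Sigma^{-1} · (x - mu)] = (-1)·(-0.4286) + (1)·(1.3571) = 1.7857.

Step 4 — take square root: d = √(1.7857) ≈ 1.3363.

d(x, mu) = √(1.7857) ≈ 1.3363


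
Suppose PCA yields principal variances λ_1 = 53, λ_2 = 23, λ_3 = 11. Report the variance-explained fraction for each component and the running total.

Step 1 — total variance = trace(Sigma) = Σ λ_i = 53 + 23 + 11 = 87.

Step 2 — fraction explained by component i = λ_i / Σ λ:
  PC1: 53/87 = 0.6092
  PC2: 23/87 = 0.2644
  PC3: 11/87 = 0.1264

Step 3 — cumulative fraction after k components = (λ_1 + ... + λ_k) / Σ λ:
  k = 1: 53/87 = 0.6092
  k = 2: (53 + 23)/87 = 76/87 = 0.8736
  k = 3: (53 + 23 + 11)/87 = 87/87 = 1

Summary (fraction, with percent):

explained: PC1 0.6092 (60.92%), PC2 0.2644 (26.44%), PC3 0.1264 (12.64%);  cumulative: 0.6092, 0.8736, 1


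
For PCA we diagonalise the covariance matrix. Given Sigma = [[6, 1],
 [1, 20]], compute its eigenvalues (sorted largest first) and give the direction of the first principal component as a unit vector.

Step 1 — characteristic polynomial of 2×2 Sigma:
  det(Sigma - λI) = λ² - trace · λ + det = 0.
  trace = 6 + 20 = 26, det = 6·20 - (1)² = 119.
Step 2 — discriminant:
  Δ = trace² - 4·det = 676 - 476 = 200.
Step 3 — eigenvalues:
  λ = (trace ± √Δ)/2 = (26 ± 14.1421)/2,
  λ_1 = 20.0711,  λ_2 = 5.9289.

Step 4 — unit eigenvector for λ_1: solve (Sigma - λ_1 I)v = 0. First row:
  (6 - 20.0711)·v_x + (1)·v_y = 0, i.e. (-14.0711)·v_x + (1)·v_y = 0,
  so v ∝ (b, λ_1 - a) = (1, 14.0711) = u.
  ||u|| = √((1)² + (14.0711)²) = √(198.9949) ≈ 14.1066,
  v_1 = u/||u|| ≈ (0.0709, 0.9975) (||v_1|| = 1).

λ_1 = 20.0711,  λ_2 = 5.9289;  v_1 ≈ (0.0709, 0.9975)


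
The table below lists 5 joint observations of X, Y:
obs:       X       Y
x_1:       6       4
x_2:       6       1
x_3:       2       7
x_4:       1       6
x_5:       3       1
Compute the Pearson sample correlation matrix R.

Step 1 — column means:
  mean(X) = (6 + 6 + 2 + 1 + 3) / 5 = 18/5 = 3.6
  mean(Y) = (4 + 1 + 7 + 6 + 1) / 5 = 19/5 = 3.8

Step 2 — sample variances and covariances s[i,j] = (1/(n-1)) · Σ_k (x_{k,i} - mean_i) · (x_{k,j} - mean_j), with n-1 = 4:
  s[X,X] = ((2.4)·(2.4) + (2.4)·(2.4) + (-1.6)·(-1.6) + (-2.6)·(-2.6) + (-0.6)·(-0.6)) / 4 = 21.2/4 = 5.3
  s[X,Y] = ((2.4)·(0.2) + (2.4)·(-2.8) + (-1.6)·(3.2) + (-2.6)·(2.2) + (-0.6)·(-2.8)) / 4 = -15.4/4 = -3.85
  s[Y,Y] = ((0.2)·(0.2) + (-2.8)·(-2.8) + (3.2)·(3.2) + (2.2)·(2.2) + (-2.8)·(-2.8)) / 4 = 30.8/4 = 7.7
  Sample standard deviations s_i = √(s[i,i]):
  s(X) = √(5.3) = 2.3022
  s(Y) = √(7.7) = 2.7749

Step 3 — r_{ij} = s_{ij} / (s_i · s_j):
  r[X,X] = 1 (diagonal).
  r[X,Y] = -3.85 / (2.3022 · 2.7749) = -3.85 / 6.3883 = -0.6027
  r[Y,Y] = 1 (diagonal).

R is symmetric with unit diagonal. Assembling:

R = [[1, -0.6027],
 [-0.6027, 1]]


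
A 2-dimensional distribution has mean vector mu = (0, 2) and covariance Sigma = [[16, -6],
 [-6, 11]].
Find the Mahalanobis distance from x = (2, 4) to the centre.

Step 1 — centre the observation: (x - mu) = (2, 2).

Step 2 — invert Sigma. det(Sigma) = 16·11 - (-6)² = 140.
  Sigma^{-1} = (1/det) · [[d, -b], [-b, a]] = [[0.0786, 0.0429],
 [0.0429, 0.1143]].

Step 3 — form the quadratic (x - mu)^T · Sigma^{-1} · (x - mu):
  Sigma^{-1} · (x - mu) = (0.2429, 0.3143).
  (x - mu)^T · [Sigma^{-1} · (x - mu)] = (2)·(0.2429) + (2)·(0.3143) = 1.1143.

Step 4 — take square root: d = √(1.1143) ≈ 1.0556.

d(x, mu) = √(1.1143) ≈ 1.0556


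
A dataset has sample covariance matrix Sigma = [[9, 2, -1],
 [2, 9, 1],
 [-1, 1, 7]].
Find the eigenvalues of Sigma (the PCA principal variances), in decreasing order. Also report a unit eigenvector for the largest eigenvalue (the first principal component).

Step 1 — characteristic polynomial p(λ) = det(λI - Sigma) = λ³ - tr·λ² + c_1·λ - det, where tr = trace, c_1 = sum of the principal 2×2 minors, det = det(Sigma):
  tr = 9 + 9 + 7 = 25,
  c_1 = (9·9 - (2)²) + (9·7 - (-1)²) + (9·7 - (1)²) = 77 + 62 + 62 = 201,
  det = 9·(9·7 - (1)²) - (2)·((2)·7 - (1)·(-1)) + (-1)·((2)·(1) - 9·(-1)) = 9·(62) - (2)·(15) + (-1)·(11) = 517.
  So p(λ) = λ³ - 25λ² + 201λ - 517.
Step 2 — look for an integer root (rational root theorem: any rational root is an integer divisor of 517). Testing λ = 11:
  p(11) = 1331 - 3025 + 2211 - 517 = 0  ✓
  Dividing out (λ - 11): p(λ) = (λ - 11)(λ² - 14λ + 47).
Step 3 — remaining eigenvalues from the quadratic λ² - 14λ + 47 = 0:
  Δ = 14² - 4·47 = 196 - 188 = 8,  λ = (14 ± √8)/2 = (14 ± 2.8284)/2 ≈ 8.4142 or 5.5858.
  Sorted: λ_1 = 11,  λ_2 = 8.4142,  λ_3 = 5.5858  (check: sum = 25 = tr ✓).

Step 4 — unit eigenvector for λ_1 = 11: v spans the null space of (Sigma - λ_1 I), whose rows are
  r_1 = (-2, 2, -1),  r_2 = (2, -2, 1),  r_3 = (-1, 1, -4).
  v is orthogonal to every row, so take v ∝ r_1 × r_3 = ((2)·(-4) - (-1)·(1), (-1)·(-1) - (-2)·(-4), (-2)·(1) - (2)·(-1)) = (-7, -7, 0).
  Rescale (divide by 7; multiply by -1 so the first nonzero entry is positive): u = (1, 1, 0).
  ||u|| = √((1)² + (1)² + (0)²) = √(2) ≈ 1.4142,  v_1 = u/||u|| ≈ (0.7071, 0.7071, 0) (||v_1|| = 1).

λ_1 = 11,  λ_2 = 8.4142,  λ_3 = 5.5858;  v_1 ≈ (0.7071, 0.7071, 0)


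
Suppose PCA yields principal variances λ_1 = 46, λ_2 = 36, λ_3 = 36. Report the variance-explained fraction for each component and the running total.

Step 1 — total variance = trace(Sigma) = Σ λ_i = 46 + 36 + 36 = 118.

Step 2 — fraction explained by component i = λ_i / Σ λ:
  PC1: 46/118 = 0.3898
  PC2: 36/118 = 0.3051
  PC3: 36/118 = 0.3051

Step 3 — cumulative fraction after k components = (λ_1 + ... + λ_k) / Σ λ:
  k = 1: 46/118 = 0.3898
  k = 2: (46 + 36)/118 = 82/118 = 0.6949
  k = 3: (46 + 36 + 36)/118 = 118/118 = 1

Summary (fraction, with percent):

explained: PC1 0.3898 (38.98%), PC2 0.3051 (30.51%), PC3 0.3051 (30.51%);  cumulative: 0.3898, 0.6949, 1


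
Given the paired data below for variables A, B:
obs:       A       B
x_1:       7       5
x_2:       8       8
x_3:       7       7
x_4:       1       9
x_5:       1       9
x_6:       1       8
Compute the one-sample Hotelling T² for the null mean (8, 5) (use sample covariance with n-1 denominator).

Step 1 — sample mean vector:
  mean(A) = (7 + 8 + 7 + 1 + 1 + 1) / 6 = 25/6 = 4.1667
  mean(B) = (5 + 8 + 7 + 9 + 9 + 8) / 6 = 46/6 = 7.6667
  x̄ = (4.1667, 7.6667),  deviation x̄ - mu_0 = (4.1667, 7.6667) - (8, 5) = (-3.8333, 2.6667).

Step 2 — sample covariance matrix, S[i,j] = (1/(n-1)) · Σ_k (x_{k,i} - mean_i) · (x_{k,j} - mean_j), divisor n-1 = 5:
  S[A,A] = ((2.8333)·(2.8333) + (3.8333)·(3.8333) + (2.8333)·(2.8333) + (-3.1667)·(-3.1667) + (-3.1667)·(-3.1667) + (-3.1667)·(-3.1667)) / 5 = 60.8333/5 = 12.1667
  S[A,B] = ((2.8333)·(-2.6667) + (3.8333)·(0.3333) + (2.8333)·(-0.6667) + (-3.1667)·(1.3333) + (-3.1667)·(1.3333) + (-3.1667)·(0.3333)) / 5 = -17.6667/5 = -3.5333
  S[B,B] = ((-2.6667)·(-2.6667) + (0.3333)·(0.3333) + (-0.6667)·(-0.6667) + (1.3333)·(1.3333) + (1.3333)·(1.3333) + (0.3333)·(0.3333)) / 5 = 11.3333/5 = 2.2667
  S = [[12.1667, -3.5333],
 [-3.5333, 2.2667]].

Step 3 — invert S. det(S) = 12.1667·2.2667 - (-3.5333)² = 15.0933.
  S^{-1} = (1/det) · [[d, -b], [-b, a]] = [[0.1502, 0.2341],
 [0.2341, 0.8061]].

Step 4 — quadratic form (x̄ - mu_0)^T · S^{-1} · (x̄ - mu_0):
  S^{-1} · (x̄ - mu_0) = (0.0486, 1.2522),
  (x̄ - mu_0)^T · [...] = (-3.8333)·(0.0486) + (2.6667)·(1.2522) = 3.153.

Step 5 — scale by n: T² = 6 · 3.153 = 18.9178.

T² ≈ 18.9178


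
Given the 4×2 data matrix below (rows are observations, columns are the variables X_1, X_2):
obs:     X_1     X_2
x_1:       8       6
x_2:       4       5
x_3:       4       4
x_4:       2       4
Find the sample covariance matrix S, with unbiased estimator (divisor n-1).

Step 1 — column means:
  mean(X_1) = (8 + 4 + 4 + 2) / 4 = 18/4 = 4.5
  mean(X_2) = (6 + 5 + 4 + 4) / 4 = 19/4 = 4.75

Step 2 — sample covariance S[i,j] = (1/(n-1)) · Σ_k (x_{k,i} - mean_i) · (x_{k,j} - mean_j), with n-1 = 3.
  S[X_1,X_1] = ((3.5)·(3.5) + (-0.5)·(-0.5) + (-0.5)·(-0.5) + (-2.5)·(-2.5)) / 3 = 19/3 = 6.3333
  S[X_1,X_2] = ((3.5)·(1.25) + (-0.5)·(0.25) + (-0.5)·(-0.75) + (-2.5)·(-0.75)) / 3 = 6.5/3 = 2.1667
  S[X_2,X_2] = ((1.25)·(1.25) + (0.25)·(0.25) + (-0.75)·(-0.75) + (-0.75)·(-0.75)) / 3 = 2.75/3 = 0.9167

S is symmetric (S[j,i] = S[i,j]). Assembling:

S = [[6.3333, 2.1667],
 [2.1667, 0.9167]]


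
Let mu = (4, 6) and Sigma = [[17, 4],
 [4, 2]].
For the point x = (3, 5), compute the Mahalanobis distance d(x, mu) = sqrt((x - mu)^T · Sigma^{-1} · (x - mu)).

Step 1 — centre the observation: (x - mu) = (-1, -1).

Step 2 — invert Sigma. det(Sigma) = 17·2 - (4)² = 18.
  Sigma^{-1} = (1/det) · [[d, -b], [-b, a]] = [[0.1111, -0.2222],
 [-0.2222, 0.9444]].

Step 3 — form the quadratic (x - mu)^T · Sigma^{-1} · (x - mu):
  Sigma^{-1} · (x - mu) = (0.1111, -0.7222).
  (x - mu)^T · [Sigma^{-1} · (x - mu)] = (-1)·(0.1111) + (-1)·(-0.7222) = 0.6111.

Step 4 — take square root: d = √(0.6111) ≈ 0.7817.

d(x, mu) = √(0.6111) ≈ 0.7817


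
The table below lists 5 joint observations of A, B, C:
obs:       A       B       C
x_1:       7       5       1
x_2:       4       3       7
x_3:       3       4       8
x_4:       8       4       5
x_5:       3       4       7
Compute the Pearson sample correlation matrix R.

Step 1 — column means:
  mean(A) = (7 + 4 + 3 + 8 + 3) / 5 = 25/5 = 5
  mean(B) = (5 + 3 + 4 + 4 + 4) / 5 = 20/5 = 4
  mean(C) = (1 + 7 + 8 + 5 + 7) / 5 = 28/5 = 5.6

Step 2 — sample variances and covariances s[i,j] = (1/(n-1)) · Σ_k (x_{k,i} - mean_i) · (x_{k,j} - mean_j), with n-1 = 4:
  s[A,A] = ((2)·(2) + (-1)·(-1) + (-2)·(-2) + (3)·(3) + (-2)·(-2)) / 4 = 22/4 = 5.5
  s[A,B] = ((2)·(1) + (-1)·(-1) + (-2)·(0) + (3)·(0) + (-2)·(0)) / 4 = 3/4 = 0.75
  s[A,C] = ((2)·(-4.6) + (-1)·(1.4) + (-2)·(2.4) + (3)·(-0.6) + (-2)·(1.4)) / 4 = -20/4 = -5
  s[B,B] = ((1)·(1) + (-1)·(-1) + (0)·(0) + (0)·(0) + (0)·(0)) / 4 = 2/4 = 0.5
  s[B,C] = ((1)·(-4.6) + (-1)·(1.4) + (0)·(2.4) + (0)·(-0.6) + (0)·(1.4)) / 4 = -6/4 = -1.5
  s[C,C] = ((-4.6)·(-4.6) + (1.4)·(1.4) + (2.4)·(2.4) + (-0.6)·(-0.6) + (1.4)·(1.4)) / 4 = 31.2/4 = 7.8
  Sample standard deviations s_i = √(s[i,i]):
  s(A) = √(5.5) = 2.3452
  s(B) = √(0.5) = 0.7071
  s(C) = √(7.8) = 2.7928

Step 3 — r_{ij} = s_{ij} / (s_i · s_j):
  r[A,A] = 1 (diagonal).
  r[A,B] = 0.75 / (2.3452 · 0.7071) = 0.75 / 1.6583 = 0.4523
  r[A,C] = -5 / (2.3452 · 2.7928) = -5 / 6.5498 = -0.7634
  r[B,B] = 1 (diagonal).
  r[B,C] = -1.5 / (0.7071 · 2.7928) = -1.5 / 1.9748 = -0.7596
  r[C,C] = 1 (diagonal).

R is symmetric with unit diagonal. Assembling:

R = [[1, 0.4523, -0.7634],
 [0.4523, 1, -0.7596],
 [-0.7634, -0.7596, 1]]


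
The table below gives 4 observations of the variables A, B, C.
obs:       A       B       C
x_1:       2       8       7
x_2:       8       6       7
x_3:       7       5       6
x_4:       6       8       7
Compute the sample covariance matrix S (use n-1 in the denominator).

Step 1 — column means:
  mean(A) = (2 + 8 + 7 + 6) / 4 = 23/4 = 5.75
  mean(B) = (8 + 6 + 5 + 8) / 4 = 27/4 = 6.75
  mean(C) = (7 + 7 + 6 + 7) / 4 = 27/4 = 6.75

Step 2 — sample covariance S[i,j] = (1/(n-1)) · Σ_k (x_{k,i} - mean_i) · (x_{k,j} - mean_j), with n-1 = 3.
  S[A,A] = ((-3.75)·(-3.75) + (2.25)·(2.25) + (1.25)·(1.25) + (0.25)·(0.25)) / 3 = 20.75/3 = 6.9167
  S[A,B] = ((-3.75)·(1.25) + (2.25)·(-0.75) + (1.25)·(-1.75) + (0.25)·(1.25)) / 3 = -8.25/3 = -2.75
  S[A,C] = ((-3.75)·(0.25) + (2.25)·(0.25) + (1.25)·(-0.75) + (0.25)·(0.25)) / 3 = -1.25/3 = -0.4167
  S[B,B] = ((1.25)·(1.25) + (-0.75)·(-0.75) + (-1.75)·(-1.75) + (1.25)·(1.25)) / 3 = 6.75/3 = 2.25
  S[B,C] = ((1.25)·(0.25) + (-0.75)·(0.25) + (-1.75)·(-0.75) + (1.25)·(0.25)) / 3 = 1.75/3 = 0.5833
  S[C,C] = ((0.25)·(0.25) + (0.25)·(0.25) + (-0.75)·(-0.75) + (0.25)·(0.25)) / 3 = 0.75/3 = 0.25

S is symmetric (S[j,i] = S[i,j]). Assembling:

S = [[6.9167, -2.75, -0.4167],
 [-2.75, 2.25, 0.5833],
 [-0.4167, 0.5833, 0.25]]


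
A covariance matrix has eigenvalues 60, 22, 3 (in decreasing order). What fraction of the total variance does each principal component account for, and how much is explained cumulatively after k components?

Step 1 — total variance = trace(Sigma) = Σ λ_i = 60 + 22 + 3 = 85.

Step 2 — fraction explained by component i = λ_i / Σ λ:
  PC1: 60/85 = 0.7059
  PC2: 22/85 = 0.2588
  PC3: 3/85 = 0.0353

Step 3 — cumulative fraction after k components = (λ_1 + ... + λ_k) / Σ λ:
  k = 1: 60/85 = 0.7059
  k = 2: (60 + 22)/85 = 82/85 = 0.9647
  k = 3: (60 + 22 + 3)/85 = 85/85 = 1

Summary (fraction, with percent):

explained: PC1 0.7059 (70.59%), PC2 0.2588 (25.88%), PC3 0.0353 (3.53%);  cumulative: 0.7059, 0.9647, 1


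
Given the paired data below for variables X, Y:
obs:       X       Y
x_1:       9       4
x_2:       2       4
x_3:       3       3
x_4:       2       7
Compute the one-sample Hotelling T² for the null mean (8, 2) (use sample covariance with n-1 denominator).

Step 1 — sample mean vector:
  mean(X) = (9 + 2 + 3 + 2) / 4 = 16/4 = 4
  mean(Y) = (4 + 4 + 3 + 7) / 4 = 18/4 = 4.5
  x̄ = (4, 4.5),  deviation x̄ - mu_0 = (4, 4.5) - (8, 2) = (-4, 2.5).

Step 2 — sample covariance matrix, S[i,j] = (1/(n-1)) · Σ_k (x_{k,i} - mean_i) · (x_{k,j} - mean_j), divisor n-1 = 3:
  S[X,X] = ((5)·(5) + (-2)·(-2) + (-1)·(-1) + (-2)·(-2)) / 3 = 34/3 = 11.3333
  S[X,Y] = ((5)·(-0.5) + (-2)·(-0.5) + (-1)·(-1.5) + (-2)·(2.5)) / 3 = -5/3 = -1.6667
  S[Y,Y] = ((-0.5)·(-0.5) + (-0.5)·(-0.5) + (-1.5)·(-1.5) + (2.5)·(2.5)) / 3 = 9/3 = 3
  S = [[11.3333, -1.6667],
 [-1.6667, 3]].

Step 3 — invert S. det(S) = 11.3333·3 - (-1.6667)² = 31.2222.
  S^{-1} = (1/det) · [[d, -b], [-b, a]] = [[0.0961, 0.0534],
 [0.0534, 0.363]].

Step 4 — quadratic form (x̄ - mu_0)^T · S^{-1} · (x̄ - mu_0):
  S^{-1} · (x̄ - mu_0) = (-0.2509, 0.694),
  (x̄ - mu_0)^T · [...] = (-4)·(-0.2509) + (2.5)·(0.694) = 2.7384.

Step 5 — scale by n: T² = 4 · 2.7384 = 10.9537.

T² ≈ 10.9537


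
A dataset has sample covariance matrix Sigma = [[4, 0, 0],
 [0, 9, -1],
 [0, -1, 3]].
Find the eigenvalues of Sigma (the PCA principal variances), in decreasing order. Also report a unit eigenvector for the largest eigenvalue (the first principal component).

Step 1 — characteristic polynomial p(λ) = det(λI - Sigma) = λ³ - tr·λ² + c_1·λ - det, where tr = trace, c_1 = sum of the principal 2×2 minors, det = det(Sigma):
  tr = 4 + 9 + 3 = 16,
  c_1 = (4·9 - (0)²) + (4·3 - (0)²) + (9·3 - (-1)²) = 36 + 12 + 26 = 74,
  det = 4·(9·3 - (-1)²) - (0)·((0)·3 - (-1)·(0)) + (0)·((0)·(-1) - 9·(0)) = 4·(26) - (0)·(0) + (0)·(0) = 104.
  So p(λ) = λ³ - 16λ² + 74λ - 104.
Step 2 — look for an integer root (rational root theorem: any rational root is an integer divisor of 104). Testing λ = 4:
  p(4) = 64 - 256 + 296 - 104 = 0  ✓
  Dividing out (λ - 4): p(λ) = (λ - 4)(λ² - 12λ + 26).
Step 3 — remaining eigenvalues from the quadratic λ² - 12λ + 26 = 0:
  Δ = 12² - 4·26 = 144 - 104 = 40,  λ = (12 ± √40)/2 = (12 ± 6.3246)/2 ≈ 9.1623 or 2.8377.
  Sorted: λ_1 = 9.1623,  λ_2 = 4,  λ_3 = 2.8377  (check: sum = 16 = tr ✓).

Step 4 — unit eigenvector for λ_1 ≈ 9.1623: v spans the null space of (Sigma - λ_1 I), whose rows are
  r_1 = (-5.1623, 0, 0),  r_2 = (0, -0.1623, -1),  r_3 = (0, -1, -6.1623).
  v is orthogonal to every row, so take v ∝ r_1 × r_2 = ((0)·(-1) - (0)·(-0.1623), (0)·(0) - (-5.1623)·(-1), (-5.1623)·(-0.1623) - (0)·(0)) ≈ (0, -5.1623, 0.8377).
  Rescale (multiply by -1 so the first nonzero entry is positive): u = (0, 5.1623, -0.8377).
  ||u|| = √((0)² + (5.1623)² + (-0.8377)²) = √(27.3509) ≈ 5.2298,  v_1 = u/||u|| ≈ (0, 0.9871, -0.1602) (||v_1|| = 1).

λ_1 = 9.1623,  λ_2 = 4,  λ_3 = 2.8377;  v_1 ≈ (0, 0.9871, -0.1602)


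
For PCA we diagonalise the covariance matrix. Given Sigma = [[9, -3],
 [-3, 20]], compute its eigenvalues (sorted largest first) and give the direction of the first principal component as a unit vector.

Step 1 — characteristic polynomial of 2×2 Sigma:
  det(Sigma - λI) = λ² - trace · λ + det = 0.
  trace = 9 + 20 = 29, det = 9·20 - (-3)² = 171.
Step 2 — discriminant:
  Δ = trace² - 4·det = 841 - 684 = 157.
Step 3 — eigenvalues:
  λ = (trace ± √Δ)/2 = (29 ± 12.53)/2,
  λ_1 = 20.765,  λ_2 = 8.235.

Step 4 — unit eigenvector for λ_1: solve (Sigma - λ_1 I)v = 0. First row:
  (9 - 20.765)·v_x + (-3)·v_y = 0, i.e. (-11.765)·v_x + (-3)·v_y = 0,
  so v ∝ (b, λ_1 - a) = (-3, 11.765); multiply by -1 so the first entry is positive: u = (3, -11.765).
  ||u|| = √((3)² + (-11.765)²) = √(147.4148) ≈ 12.1414,
  v_1 = u/||u|| ≈ (0.2471, -0.969) (||v_1|| = 1).

λ_1 = 20.765,  λ_2 = 8.235;  v_1 ≈ (0.2471, -0.969)


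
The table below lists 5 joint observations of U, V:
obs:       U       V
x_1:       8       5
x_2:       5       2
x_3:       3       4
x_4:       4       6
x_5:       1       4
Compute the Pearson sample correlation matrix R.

Step 1 — column means:
  mean(U) = (8 + 5 + 3 + 4 + 1) / 5 = 21/5 = 4.2
  mean(V) = (5 + 2 + 4 + 6 + 4) / 5 = 21/5 = 4.2

Step 2 — sample variances and covariances s[i,j] = (1/(n-1)) · Σ_k (x_{k,i} - mean_i) · (x_{k,j} - mean_j), with n-1 = 4:
  s[U,U] = ((3.8)·(3.8) + (0.8)·(0.8) + (-1.2)·(-1.2) + (-0.2)·(-0.2) + (-3.2)·(-3.2)) / 4 = 26.8/4 = 6.7
  s[U,V] = ((3.8)·(0.8) + (0.8)·(-2.2) + (-1.2)·(-0.2) + (-0.2)·(1.8) + (-3.2)·(-0.2)) / 4 = 1.8/4 = 0.45
  s[V,V] = ((0.8)·(0.8) + (-2.2)·(-2.2) + (-0.2)·(-0.2) + (1.8)·(1.8) + (-0.2)·(-0.2)) / 4 = 8.8/4 = 2.2
  Sample standard deviations s_i = √(s[i,i]):
  s(U) = √(6.7) = 2.5884
  s(V) = √(2.2) = 1.4832

Step 3 — r_{ij} = s_{ij} / (s_i · s_j):
  r[U,U] = 1 (diagonal).
  r[U,V] = 0.45 / (2.5884 · 1.4832) = 0.45 / 3.8393 = 0.1172
  r[V,V] = 1 (diagonal).

R is symmetric with unit diagonal. Assembling:

R = [[1, 0.1172],
 [0.1172, 1]]


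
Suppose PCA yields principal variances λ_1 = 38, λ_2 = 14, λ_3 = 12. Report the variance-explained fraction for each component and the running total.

Step 1 — total variance = trace(Sigma) = Σ λ_i = 38 + 14 + 12 = 64.

Step 2 — fraction explained by component i = λ_i / Σ λ:
  PC1: 38/64 = 0.5938
  PC2: 14/64 = 0.2188
  PC3: 12/64 = 0.1875

Step 3 — cumulative fraction after k components = (λ_1 + ... + λ_k) / Σ λ:
  k = 1: 38/64 = 0.5938
  k = 2: (38 + 14)/64 = 52/64 = 0.8125
  k = 3: (38 + 14 + 12)/64 = 64/64 = 1

Summary (fraction, with percent):

explained: PC1 0.5938 (59.38%), PC2 0.2188 (21.88%), PC3 0.1875 (18.75%);  cumulative: 0.5938, 0.8125, 1


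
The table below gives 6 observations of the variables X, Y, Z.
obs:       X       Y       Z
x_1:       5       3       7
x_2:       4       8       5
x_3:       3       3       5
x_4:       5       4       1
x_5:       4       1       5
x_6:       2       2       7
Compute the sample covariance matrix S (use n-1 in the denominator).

Step 1 — column means:
  mean(X) = (5 + 4 + 3 + 5 + 4 + 2) / 6 = 23/6 = 3.8333
  mean(Y) = (3 + 8 + 3 + 4 + 1 + 2) / 6 = 21/6 = 3.5
  mean(Z) = (7 + 5 + 5 + 1 + 5 + 7) / 6 = 30/6 = 5

Step 2 — sample covariance S[i,j] = (1/(n-1)) · Σ_k (x_{k,i} - mean_i) · (x_{k,j} - mean_j), with n-1 = 5.
  S[X,X] = ((1.1667)·(1.1667) + (0.1667)·(0.1667) + (-0.8333)·(-0.8333) + (1.1667)·(1.1667) + (0.1667)·(0.1667) + (-1.8333)·(-1.8333)) / 5 = 6.8333/5 = 1.3667
  S[X,Y] = ((1.1667)·(-0.5) + (0.1667)·(4.5) + (-0.8333)·(-0.5) + (1.1667)·(0.5) + (0.1667)·(-2.5) + (-1.8333)·(-1.5)) / 5 = 3.5/5 = 0.7
  S[X,Z] = ((1.1667)·(2) + (0.1667)·(0) + (-0.8333)·(0) + (1.1667)·(-4) + (0.1667)·(0) + (-1.8333)·(2)) / 5 = -6/5 = -1.2
  S[Y,Y] = ((-0.5)·(-0.5) + (4.5)·(4.5) + (-0.5)·(-0.5) + (0.5)·(0.5) + (-2.5)·(-2.5) + (-1.5)·(-1.5)) / 5 = 29.5/5 = 5.9
  S[Y,Z] = ((-0.5)·(2) + (4.5)·(0) + (-0.5)·(0) + (0.5)·(-4) + (-2.5)·(0) + (-1.5)·(2)) / 5 = -6/5 = -1.2
  S[Z,Z] = ((2)·(2) + (0)·(0) + (0)·(0) + (-4)·(-4) + (0)·(0) + (2)·(2)) / 5 = 24/5 = 4.8

S is symmetric (S[j,i] = S[i,j]). Assembling:

S = [[1.3667, 0.7, -1.2],
 [0.7, 5.9, -1.2],
 [-1.2, -1.2, 4.8]]


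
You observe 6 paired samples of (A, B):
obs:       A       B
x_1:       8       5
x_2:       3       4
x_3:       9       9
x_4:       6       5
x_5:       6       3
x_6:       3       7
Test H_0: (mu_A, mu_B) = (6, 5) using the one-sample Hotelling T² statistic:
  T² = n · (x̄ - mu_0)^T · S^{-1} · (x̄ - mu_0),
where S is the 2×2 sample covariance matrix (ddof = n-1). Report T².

Step 1 — sample mean vector:
  mean(A) = (8 + 3 + 9 + 6 + 6 + 3) / 6 = 35/6 = 5.8333
  mean(B) = (5 + 4 + 9 + 5 + 3 + 7) / 6 = 33/6 = 5.5
  x̄ = (5.8333, 5.5),  deviation x̄ - mu_0 = (5.8333, 5.5) - (6, 5) = (-0.1667, 0.5).

Step 2 — sample covariance matrix, S[i,j] = (1/(n-1)) · Σ_k (x_{k,i} - mean_i) · (x_{k,j} - mean_j), divisor n-1 = 5:
  S[A,A] = ((2.1667)·(2.1667) + (-2.8333)·(-2.8333) + (3.1667)·(3.1667) + (0.1667)·(0.1667) + (0.1667)·(0.1667) + (-2.8333)·(-2.8333)) / 5 = 30.8333/5 = 6.1667
  S[A,B] = ((2.1667)·(-0.5) + (-2.8333)·(-1.5) + (3.1667)·(3.5) + (0.1667)·(-0.5) + (0.1667)·(-2.5) + (-2.8333)·(1.5)) / 5 = 9.5/5 = 1.9
  S[B,B] = ((-0.5)·(-0.5) + (-1.5)·(-1.5) + (3.5)·(3.5) + (-0.5)·(-0.5) + (-2.5)·(-2.5) + (1.5)·(1.5)) / 5 = 23.5/5 = 4.7
  S = [[6.1667, 1.9],
 [1.9, 4.7]].

Step 3 — invert S. det(S) = 6.1667·4.7 - (1.9)² = 25.3733.
  S^{-1} = (1/det) · [[d, -b], [-b, a]] = [[0.1852, -0.0749],
 [-0.0749, 0.243]].

Step 4 — quadratic form (x̄ - mu_0)^T · S^{-1} · (x̄ - mu_0):
  S^{-1} · (x̄ - mu_0) = (-0.0683, 0.134),
  (x̄ - mu_0)^T · [...] = (-0.1667)·(-0.0683) + (0.5)·(0.134) = 0.0784.

Step 5 — scale by n: T² = 6 · 0.0784 = 0.4703.

T² ≈ 0.4703


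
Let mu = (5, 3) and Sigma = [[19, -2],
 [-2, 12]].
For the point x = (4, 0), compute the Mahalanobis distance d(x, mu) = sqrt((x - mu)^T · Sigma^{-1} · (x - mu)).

Step 1 — centre the observation: (x - mu) = (-1, -3).

Step 2 — invert Sigma. det(Sigma) = 19·12 - (-2)² = 224.
  Sigma^{-1} = (1/det) · [[d, -b], [-b, a]] = [[0.0536, 0.0089],
 [0.0089, 0.0848]].

Step 3 — form the quadratic (x - mu)^T · Sigma^{-1} · (x - mu):
  Sigma^{-1} · (x - mu) = (-0.0804, -0.2634).
  (x - mu)^T · [Sigma^{-1} · (x - mu)] = (-1)·(-0.0804) + (-3)·(-0.2634) = 0.8705.

Step 4 — take square root: d = √(0.8705) ≈ 0.933.

d(x, mu) = √(0.8705) ≈ 0.933


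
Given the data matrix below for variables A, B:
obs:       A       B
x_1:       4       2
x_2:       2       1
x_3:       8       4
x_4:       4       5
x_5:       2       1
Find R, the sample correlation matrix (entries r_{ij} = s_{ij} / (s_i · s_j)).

Step 1 — column means:
  mean(A) = (4 + 2 + 8 + 4 + 2) / 5 = 20/5 = 4
  mean(B) = (2 + 1 + 4 + 5 + 1) / 5 = 13/5 = 2.6

Step 2 — sample variances and covariances s[i,j] = (1/(n-1)) · Σ_k (x_{k,i} - mean_i) · (x_{k,j} - mean_j), with n-1 = 4:
  s[A,A] = ((0)·(0) + (-2)·(-2) + (4)·(4) + (0)·(0) + (-2)·(-2)) / 4 = 24/4 = 6
  s[A,B] = ((0)·(-0.6) + (-2)·(-1.6) + (4)·(1.4) + (0)·(2.4) + (-2)·(-1.6)) / 4 = 12/4 = 3
  s[B,B] = ((-0.6)·(-0.6) + (-1.6)·(-1.6) + (1.4)·(1.4) + (2.4)·(2.4) + (-1.6)·(-1.6)) / 4 = 13.2/4 = 3.3
  Sample standard deviations s_i = √(s[i,i]):
  s(A) = √(6) = 2.4495
  s(B) = √(3.3) = 1.8166

Step 3 — r_{ij} = s_{ij} / (s_i · s_j):
  r[A,A] = 1 (diagonal).
  r[A,B] = 3 / (2.4495 · 1.8166) = 3 / 4.4497 = 0.6742
  r[B,B] = 1 (diagonal).

R is symmetric with unit diagonal. Assembling:

R = [[1, 0.6742],
 [0.6742, 1]]


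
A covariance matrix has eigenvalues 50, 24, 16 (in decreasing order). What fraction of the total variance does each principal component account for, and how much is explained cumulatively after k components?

Step 1 — total variance = trace(Sigma) = Σ λ_i = 50 + 24 + 16 = 90.

Step 2 — fraction explained by component i = λ_i / Σ λ:
  PC1: 50/90 = 0.5556
  PC2: 24/90 = 0.2667
  PC3: 16/90 = 0.1778

Step 3 — cumulative fraction after k components = (λ_1 + ... + λ_k) / Σ λ:
  k = 1: 50/90 = 0.5556
  k = 2: (50 + 24)/90 = 74/90 = 0.8222
  k = 3: (50 + 24 + 16)/90 = 90/90 = 1

Summary (fraction, with percent):

explained: PC1 0.5556 (55.56%), PC2 0.2667 (26.67%), PC3 0.1778 (17.78%);  cumulative: 0.5556, 0.8222, 1


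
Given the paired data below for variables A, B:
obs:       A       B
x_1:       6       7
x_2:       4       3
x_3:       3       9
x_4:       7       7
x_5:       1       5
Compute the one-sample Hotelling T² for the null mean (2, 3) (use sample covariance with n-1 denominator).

Step 1 — sample mean vector:
  mean(A) = (6 + 4 + 3 + 7 + 1) / 5 = 21/5 = 4.2
  mean(B) = (7 + 3 + 9 + 7 + 5) / 5 = 31/5 = 6.2
  x̄ = (4.2, 6.2),  deviation x̄ - mu_0 = (4.2, 6.2) - (2, 3) = (2.2, 3.2).

Step 2 — sample covariance matrix, S[i,j] = (1/(n-1)) · Σ_k (x_{k,i} - mean_i) · (x_{k,j} - mean_j), divisor n-1 = 4:
  S[A,A] = ((1.8)·(1.8) + (-0.2)·(-0.2) + (-1.2)·(-1.2) + (2.8)·(2.8) + (-3.2)·(-3.2)) / 4 = 22.8/4 = 5.7
  S[A,B] = ((1.8)·(0.8) + (-0.2)·(-3.2) + (-1.2)·(2.8) + (2.8)·(0.8) + (-3.2)·(-1.2)) / 4 = 4.8/4 = 1.2
  S[B,B] = ((0.8)·(0.8) + (-3.2)·(-3.2) + (2.8)·(2.8) + (0.8)·(0.8) + (-1.2)·(-1.2)) / 4 = 20.8/4 = 5.2
  S = [[5.7, 1.2],
 [1.2, 5.2]].

Step 3 — invert S. det(S) = 5.7·5.2 - (1.2)² = 28.2.
  S^{-1} = (1/det) · [[d, -b], [-b, a]] = [[0.1844, -0.0426],
 [-0.0426, 0.2021]].

Step 4 — quadratic form (x̄ - mu_0)^T · S^{-1} · (x̄ - mu_0):
  S^{-1} · (x̄ - mu_0) = (0.2695, 0.5532),
  (x̄ - mu_0)^T · [...] = (2.2)·(0.2695) + (3.2)·(0.5532) = 2.3631.

Step 5 — scale by n: T² = 5 · 2.3631 = 11.8156.

T² ≈ 11.8156


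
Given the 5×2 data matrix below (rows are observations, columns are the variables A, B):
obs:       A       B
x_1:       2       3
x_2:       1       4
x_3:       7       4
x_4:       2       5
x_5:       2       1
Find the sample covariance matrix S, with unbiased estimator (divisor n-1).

Step 1 — column means:
  mean(A) = (2 + 1 + 7 + 2 + 2) / 5 = 14/5 = 2.8
  mean(B) = (3 + 4 + 4 + 5 + 1) / 5 = 17/5 = 3.4

Step 2 — sample covariance S[i,j] = (1/(n-1)) · Σ_k (x_{k,i} - mean_i) · (x_{k,j} - mean_j), with n-1 = 4.
  S[A,A] = ((-0.8)·(-0.8) + (-1.8)·(-1.8) + (4.2)·(4.2) + (-0.8)·(-0.8) + (-0.8)·(-0.8)) / 4 = 22.8/4 = 5.7
  S[A,B] = ((-0.8)·(-0.4) + (-1.8)·(0.6) + (4.2)·(0.6) + (-0.8)·(1.6) + (-0.8)·(-2.4)) / 4 = 2.4/4 = 0.6
  S[B,B] = ((-0.4)·(-0.4) + (0.6)·(0.6) + (0.6)·(0.6) + (1.6)·(1.6) + (-2.4)·(-2.4)) / 4 = 9.2/4 = 2.3

S is symmetric (S[j,i] = S[i,j]). Assembling:

S = [[5.7, 0.6],
 [0.6, 2.3]]


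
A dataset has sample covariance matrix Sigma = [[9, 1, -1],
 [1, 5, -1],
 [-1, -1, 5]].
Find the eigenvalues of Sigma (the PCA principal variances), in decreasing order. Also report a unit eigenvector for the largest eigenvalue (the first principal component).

Step 1 — characteristic polynomial p(λ) = det(λI - Sigma) = λ³ - tr·λ² + c_1·λ - det, where tr = trace, c_1 = sum of the principal 2×2 minors, det = det(Sigma):
  tr = 9 + 5 + 5 = 19,
  c_1 = (9·5 - (1)²) + (9·5 - (-1)²) + (5·5 - (-1)²) = 44 + 44 + 24 = 112,
  det = 9·(5·5 - (-1)²) - (1)·((1)·5 - (-1)·(-1)) + (-1)·((1)·(-1) - 5·(-1)) = 9·(24) - (1)·(4) + (-1)·(4) = 208.
  So p(λ) = λ³ - 19λ² + 112λ - 208.
Step 2 — look for an integer root (rational root theorem: any rational root is an integer divisor of 208). Testing λ = 4:
  p(4) = 64 - 304 + 448 - 208 = 0  ✓
  Dividing out (λ - 4): p(λ) = (λ - 4)(λ² - 15λ + 52).
Step 3 — remaining eigenvalues from the quadratic λ² - 15λ + 52 = 0:
  Δ = 15² - 4·52 = 225 - 208 = 17,  λ = (15 ± √17)/2 = (15 ± 4.1231)/2 ≈ 9.5616 or 5.4384.
  Sorted: λ_1 = 9.5616,  λ_2 = 5.4384,  λ_3 = 4  (check: sum = 19 = tr ✓).

Step 4 — unit eigenvector for λ_1 ≈ 9.5616: v spans the null space of (Sigma - λ_1 I), whose rows are
  r_1 = (-0.5616, 1, -1),  r_2 = (1, -4.5616, -1),  r_3 = (-1, -1, -4.5616).
  v is orthogonal to every row, so take v ∝ r_1 × r_2 = ((1)·(-1) - (-1)·(-4.5616), (-1)·(1) - (-0.5616)·(-1), (-0.5616)·(-4.5616) - (1)·(1)) ≈ (-5.5616, -1.5616, 1.5616).
  Rescale (multiply by -1 so the first nonzero entry is positive): u = (5.5616, 1.5616, -1.5616).
  ||u|| = √((5.5616)² + (1.5616)² + (-1.5616)²) = √(35.8078) ≈ 5.984,  v_1 = u/||u|| ≈ (0.9294, 0.261, -0.261) (||v_1|| = 1).

λ_1 = 9.5616,  λ_2 = 5.4384,  λ_3 = 4;  v_1 ≈ (0.9294, 0.261, -0.261)
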